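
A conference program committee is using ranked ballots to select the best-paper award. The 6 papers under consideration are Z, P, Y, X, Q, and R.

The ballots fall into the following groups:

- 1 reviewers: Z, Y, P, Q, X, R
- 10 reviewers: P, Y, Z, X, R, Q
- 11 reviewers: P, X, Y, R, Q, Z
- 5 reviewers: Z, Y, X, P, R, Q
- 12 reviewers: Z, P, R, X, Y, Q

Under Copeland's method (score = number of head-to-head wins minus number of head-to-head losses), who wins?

P

Pairwise results:
  Z vs P: P wins 21–18.
  Z vs Y: Y wins 21–18.
  Z vs X: Z wins 28–11.
  Z vs Q: Z wins 28–11.
  Z vs R: Z wins 28–11.
  P vs Y: P wins 33–6.
  P vs X: P wins 34–5.
  P vs Q: P wins 39–0.
  P vs R: P wins 39–0.
  Y vs X: X wins 23–16.
  Y vs Q: Y wins 39–0.
  Y vs R: Y wins 27–12.
  X vs Q: X wins 38–1.
  X vs R: X wins 27–12.
  Q vs R: R wins 38–1.
Copeland scores (wins − losses):
  Z: 3 − 2 = 1
  P: 5 − 0 = 5
  Y: 3 − 2 = 1
  X: 3 − 2 = 1
  Q: 0 − 5 = -5
  R: 1 − 4 = -3
P has the best Copeland score.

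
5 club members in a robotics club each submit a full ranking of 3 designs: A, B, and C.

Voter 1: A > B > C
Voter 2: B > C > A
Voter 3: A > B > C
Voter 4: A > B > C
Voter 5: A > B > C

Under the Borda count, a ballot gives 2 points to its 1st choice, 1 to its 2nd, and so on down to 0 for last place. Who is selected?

A

Borda scores:
  A: 2 + 0 + 2 + 2 + 2 = 8
  B: 1 + 2 + 1 + 1 + 1 = 6
  C: 0 + 1 + 0 + 0 + 0 = 1
A has the highest total.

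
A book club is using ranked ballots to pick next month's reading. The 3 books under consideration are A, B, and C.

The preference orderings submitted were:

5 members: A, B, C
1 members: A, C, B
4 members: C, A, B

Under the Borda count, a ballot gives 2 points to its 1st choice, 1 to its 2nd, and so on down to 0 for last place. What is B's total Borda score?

5

Borda scores:
  A: 5·2 + 2 + 4·1 = 16
  B: 5·1 + 0 + 4·0 = 5
  C: 5·0 + 1 + 4·2 = 9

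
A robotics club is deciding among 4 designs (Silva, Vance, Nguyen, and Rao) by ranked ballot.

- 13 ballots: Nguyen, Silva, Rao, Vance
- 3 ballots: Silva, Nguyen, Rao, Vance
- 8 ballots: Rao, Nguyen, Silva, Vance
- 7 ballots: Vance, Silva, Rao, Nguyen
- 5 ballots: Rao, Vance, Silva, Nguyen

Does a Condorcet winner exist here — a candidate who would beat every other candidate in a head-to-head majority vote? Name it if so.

Head-to-head results (36 voters total):
Silva vs Vance: Silva wins 24–12.
Silva vs Nguyen: Nguyen wins 21–15.
Silva vs Rao: Silva wins 23–13.
Vance vs Nguyen: Nguyen wins 24–12.
Vance vs Rao: Rao wins 29–7.
Nguyen vs Rao: Rao wins 20–16.
No candidate beats all others: Silva beats Rao beats Nguyen beats Silva, a majority cycle.

There is no Condorcet winner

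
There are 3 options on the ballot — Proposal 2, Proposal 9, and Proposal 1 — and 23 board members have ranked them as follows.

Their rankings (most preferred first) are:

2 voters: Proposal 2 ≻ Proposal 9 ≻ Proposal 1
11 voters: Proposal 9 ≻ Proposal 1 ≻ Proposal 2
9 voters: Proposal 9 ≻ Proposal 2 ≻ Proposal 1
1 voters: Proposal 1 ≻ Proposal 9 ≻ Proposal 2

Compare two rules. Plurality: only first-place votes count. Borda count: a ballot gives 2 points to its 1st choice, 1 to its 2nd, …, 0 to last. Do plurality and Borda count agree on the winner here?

Plurality first-place counts: Proposal 2 2, Proposal 9 20, Proposal 1 1 → Proposal 9.
Borda totals: Proposal 2 13, Proposal 9 43, Proposal 1 13 → Proposal 9.
The two rules agree on Proposal 9.

Yes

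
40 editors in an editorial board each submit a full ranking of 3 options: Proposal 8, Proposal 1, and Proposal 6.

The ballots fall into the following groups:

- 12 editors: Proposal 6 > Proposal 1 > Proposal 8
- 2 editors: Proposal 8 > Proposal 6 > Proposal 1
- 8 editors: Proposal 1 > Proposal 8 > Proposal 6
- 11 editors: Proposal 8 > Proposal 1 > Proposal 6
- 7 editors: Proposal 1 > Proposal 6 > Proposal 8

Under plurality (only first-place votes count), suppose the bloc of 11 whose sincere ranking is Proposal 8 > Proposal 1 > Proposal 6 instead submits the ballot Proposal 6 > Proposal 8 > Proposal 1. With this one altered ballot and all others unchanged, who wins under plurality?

Proposal 6

First-place totals with the altered ballot: Proposal 8 2, Proposal 1 15, Proposal 6 23.
The switch changes the winner from Proposal 1 to Proposal 6.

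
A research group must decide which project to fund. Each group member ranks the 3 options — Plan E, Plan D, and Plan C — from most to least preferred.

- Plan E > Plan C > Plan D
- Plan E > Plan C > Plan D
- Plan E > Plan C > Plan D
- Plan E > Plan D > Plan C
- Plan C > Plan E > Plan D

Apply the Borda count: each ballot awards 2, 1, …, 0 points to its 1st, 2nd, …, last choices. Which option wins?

Borda scores:
  Plan E: 2 + 2 + 2 + 2 + 1 = 9
  Plan D: 0 + 0 + 0 + 1 + 0 = 1
  Plan C: 1 + 1 + 1 + 0 + 2 = 5
Plan E has the highest total.

Plan E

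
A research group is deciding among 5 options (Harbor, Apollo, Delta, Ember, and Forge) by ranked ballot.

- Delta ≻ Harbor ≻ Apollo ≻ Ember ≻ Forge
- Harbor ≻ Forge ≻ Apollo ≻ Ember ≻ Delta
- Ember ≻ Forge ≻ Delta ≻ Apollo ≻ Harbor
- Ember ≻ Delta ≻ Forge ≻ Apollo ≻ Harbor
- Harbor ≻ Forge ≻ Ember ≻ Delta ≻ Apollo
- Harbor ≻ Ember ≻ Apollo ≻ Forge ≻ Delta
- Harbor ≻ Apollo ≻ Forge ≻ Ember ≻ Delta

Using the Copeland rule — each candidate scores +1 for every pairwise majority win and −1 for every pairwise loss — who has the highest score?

Pairwise results:
  Harbor vs Apollo: Harbor wins 5–2.
  Harbor vs Delta: Harbor wins 4–3.
  Harbor vs Ember: Harbor wins 5–2.
  Harbor vs Forge: Harbor wins 5–2.
  Apollo vs Delta: Delta wins 4–3.
  Apollo vs Ember: Ember wins 4–3.
  Apollo vs Forge: Forge wins 4–3.
  Delta vs Ember: Ember wins 6–1.
  Delta vs Forge: Forge wins 5–2.
  Ember vs Forge: Ember wins 4–3.
Copeland scores (wins − losses):
  Harbor: 4 − 0 = 4
  Apollo: 0 − 4 = -4
  Delta: 1 − 3 = -2
  Ember: 3 − 1 = 2
  Forge: 2 − 2 = 0
Harbor has the best Copeland score.

Harbor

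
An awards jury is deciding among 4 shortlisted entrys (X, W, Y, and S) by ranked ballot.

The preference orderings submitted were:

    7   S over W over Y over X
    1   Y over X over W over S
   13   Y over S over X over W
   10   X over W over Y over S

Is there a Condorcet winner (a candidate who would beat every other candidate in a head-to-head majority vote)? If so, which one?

Head-to-head results (31 voters total):
X vs W: X wins 24–7.
X vs Y: Y wins 21–10.
X vs S: S wins 20–11.
W vs Y: W wins 17–14.
W vs S: S wins 20–11.
Y vs S: Y wins 24–7.
No candidate beats all others: X beats W beats Y beats X, a majority cycle.

None — there is no Condorcet winner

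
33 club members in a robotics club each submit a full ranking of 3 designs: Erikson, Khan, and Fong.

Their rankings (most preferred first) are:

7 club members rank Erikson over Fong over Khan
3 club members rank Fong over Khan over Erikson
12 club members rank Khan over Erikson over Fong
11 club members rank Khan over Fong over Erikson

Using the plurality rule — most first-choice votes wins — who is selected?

Khan

First-place vote totals:
  Erikson: 7
  Khan: 23
  Fong: 3
Khan has the most first-place votes.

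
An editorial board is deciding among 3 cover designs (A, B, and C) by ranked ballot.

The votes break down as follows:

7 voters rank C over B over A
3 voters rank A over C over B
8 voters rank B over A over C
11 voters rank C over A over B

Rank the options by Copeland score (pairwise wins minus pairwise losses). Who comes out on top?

C

Pairwise results:
  A vs B: B wins 15–14.
  A vs C: C wins 18–11.
  B vs C: C wins 21–8.
Copeland scores (wins − losses):
  A: 0 − 2 = -2
  B: 1 − 1 = 0
  C: 2 − 0 = 2
C has the best Copeland score.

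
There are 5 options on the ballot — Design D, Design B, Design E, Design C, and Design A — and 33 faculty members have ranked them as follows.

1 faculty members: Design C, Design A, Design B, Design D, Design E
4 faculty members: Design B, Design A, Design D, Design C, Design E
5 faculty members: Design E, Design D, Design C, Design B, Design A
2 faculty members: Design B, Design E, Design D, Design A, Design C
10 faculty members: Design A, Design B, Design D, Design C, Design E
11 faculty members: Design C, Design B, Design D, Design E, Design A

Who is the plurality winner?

Design C

First-place vote totals:
  Design D: 0
  Design B: 6
  Design E: 5
  Design C: 12
  Design A: 10
Design C has the most first-place votes.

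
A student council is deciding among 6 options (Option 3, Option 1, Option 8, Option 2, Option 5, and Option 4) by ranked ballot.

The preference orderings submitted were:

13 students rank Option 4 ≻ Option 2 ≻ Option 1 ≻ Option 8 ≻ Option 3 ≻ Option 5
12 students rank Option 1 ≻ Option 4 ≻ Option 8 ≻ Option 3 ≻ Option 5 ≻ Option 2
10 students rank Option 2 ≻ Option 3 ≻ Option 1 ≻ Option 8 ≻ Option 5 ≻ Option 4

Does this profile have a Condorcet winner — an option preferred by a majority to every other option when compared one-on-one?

No

Head-to-head results (35 voters total):
Option 3 vs Option 1: Option 1 wins 25–10.
Option 3 vs Option 8: Option 8 wins 25–10.
Option 3 vs Option 2: Option 2 wins 23–12.
Option 3 vs Option 5: Option 3 wins 35–0.
Option 3 vs Option 4: Option 4 wins 25–10.
Option 1 vs Option 8: Option 1 wins 35–0.
Option 1 vs Option 2: Option 2 wins 23–12.
Option 1 vs Option 5: Option 1 wins 35–0.
Option 1 vs Option 4: Option 1 wins 22–13.
Option 8 vs Option 2: Option 2 wins 23–12.
Option 8 vs Option 5: Option 8 wins 35–0.
Option 8 vs Option 4: Option 4 wins 25–10.
Option 2 vs Option 5: Option 2 wins 23–12.
Option 2 vs Option 4: Option 4 wins 25–10.
Option 5 vs Option 4: Option 4 wins 25–10.
No candidate beats all others: Option 1 beats Option 4 beats Option 2 beats Option 1, a majority cycle.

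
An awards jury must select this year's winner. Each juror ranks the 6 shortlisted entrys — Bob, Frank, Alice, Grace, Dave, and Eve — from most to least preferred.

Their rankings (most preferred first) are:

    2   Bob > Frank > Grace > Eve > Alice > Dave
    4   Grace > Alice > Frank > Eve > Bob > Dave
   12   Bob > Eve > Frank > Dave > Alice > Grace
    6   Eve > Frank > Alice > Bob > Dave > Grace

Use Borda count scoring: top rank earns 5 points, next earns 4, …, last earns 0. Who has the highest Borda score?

Eve

Borda scores:
  Bob: 2·5 + 4·1 + 12·5 + 6·2 = 86
  Frank: 2·4 + 4·3 + 12·3 + 6·4 = 80
  Alice: 2·1 + 4·4 + 12·1 + 6·3 = 48
  Grace: 2·3 + 4·5 + 12·0 + 6·0 = 26
  Dave: 2·0 + 4·0 + 12·2 + 6·1 = 30
  Eve: 2·2 + 4·2 + 12·4 + 6·5 = 90
Eve has the highest total.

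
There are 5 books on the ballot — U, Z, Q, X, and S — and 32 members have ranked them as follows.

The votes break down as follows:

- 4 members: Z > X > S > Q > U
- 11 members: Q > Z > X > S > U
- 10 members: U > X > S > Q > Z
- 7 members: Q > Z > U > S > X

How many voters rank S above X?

7

Ballots ranking S above X: 7.
Ballots ranking X above S: 4+11+10 = 25.
So 7 of 32 voters prefer S to X.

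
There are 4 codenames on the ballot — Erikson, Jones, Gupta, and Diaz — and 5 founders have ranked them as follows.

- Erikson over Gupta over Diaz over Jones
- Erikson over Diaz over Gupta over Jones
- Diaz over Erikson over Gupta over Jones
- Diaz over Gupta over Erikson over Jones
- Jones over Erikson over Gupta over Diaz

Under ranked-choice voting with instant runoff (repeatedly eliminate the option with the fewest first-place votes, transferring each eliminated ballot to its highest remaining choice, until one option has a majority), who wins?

Erikson

Round 1: Erikson 2, Diaz 2, Jones 1, Gupta 0. Gupta has the fewest and is eliminated.
Round 2: Erikson 2, Diaz 2, Jones 1. Jones has the fewest and is eliminated.
Round 3: Erikson 3, Diaz 2. Erikson has a majority.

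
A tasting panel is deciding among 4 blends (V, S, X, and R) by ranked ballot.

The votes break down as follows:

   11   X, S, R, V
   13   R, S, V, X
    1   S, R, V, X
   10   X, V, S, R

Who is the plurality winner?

First-place vote totals:
  V: 0
  S: 1
  X: 21
  R: 13
X has the most first-place votes.

X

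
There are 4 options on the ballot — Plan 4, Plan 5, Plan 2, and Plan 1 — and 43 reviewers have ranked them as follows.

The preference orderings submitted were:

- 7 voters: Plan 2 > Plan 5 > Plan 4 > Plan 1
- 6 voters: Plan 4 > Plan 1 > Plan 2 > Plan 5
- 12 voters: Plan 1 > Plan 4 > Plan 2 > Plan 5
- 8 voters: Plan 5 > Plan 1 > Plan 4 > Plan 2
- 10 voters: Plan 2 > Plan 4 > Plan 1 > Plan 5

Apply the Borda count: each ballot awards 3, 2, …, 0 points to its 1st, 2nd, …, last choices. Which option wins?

Plan 4

Borda scores:
  Plan 4: 7·1 + 6·3 + 12·2 + 8·1 + 10·2 = 77
  Plan 5: 7·2 + 6·0 + 12·0 + 8·3 + 10·0 = 38
  Plan 2: 7·3 + 6·1 + 12·1 + 8·0 + 10·3 = 69
  Plan 1: 7·0 + 6·2 + 12·3 + 8·2 + 10·1 = 74
Plan 4 has the highest total.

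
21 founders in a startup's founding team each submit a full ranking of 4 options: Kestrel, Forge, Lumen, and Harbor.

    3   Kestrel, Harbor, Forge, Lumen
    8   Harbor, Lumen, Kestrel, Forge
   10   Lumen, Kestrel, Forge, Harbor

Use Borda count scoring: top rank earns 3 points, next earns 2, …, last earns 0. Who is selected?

Lumen

Borda scores:
  Kestrel: 3·3 + 8·1 + 10·2 = 37
  Forge: 3·1 + 8·0 + 10·1 = 13
  Lumen: 3·0 + 8·2 + 10·3 = 46
  Harbor: 3·2 + 8·3 + 10·0 = 30
Lumen has the highest total.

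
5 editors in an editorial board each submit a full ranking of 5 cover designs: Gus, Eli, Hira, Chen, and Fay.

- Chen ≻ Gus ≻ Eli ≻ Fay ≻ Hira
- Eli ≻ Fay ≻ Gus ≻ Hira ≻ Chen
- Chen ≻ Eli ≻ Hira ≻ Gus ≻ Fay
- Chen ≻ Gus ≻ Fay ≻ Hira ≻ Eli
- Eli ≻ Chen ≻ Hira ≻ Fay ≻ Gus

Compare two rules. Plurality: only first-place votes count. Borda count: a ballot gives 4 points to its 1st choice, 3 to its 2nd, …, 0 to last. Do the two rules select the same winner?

Yes

Plurality first-place counts: Gus 0, Eli 2, Hira 0, Chen 3, Fay 0 → Chen.
Borda totals: Gus 9, Eli 13, Hira 6, Chen 15, Fay 7 → Chen.
The two rules agree on Chen.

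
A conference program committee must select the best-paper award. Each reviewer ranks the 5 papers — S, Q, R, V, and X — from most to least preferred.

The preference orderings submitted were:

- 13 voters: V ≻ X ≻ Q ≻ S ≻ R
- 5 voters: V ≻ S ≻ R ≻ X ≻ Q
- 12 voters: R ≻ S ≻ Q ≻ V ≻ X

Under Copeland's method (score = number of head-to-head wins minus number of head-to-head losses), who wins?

V

Pairwise results:
  S vs Q: S wins 17–13.
  S vs R: S wins 18–12.
  S vs V: V wins 18–12.
  S vs X: S wins 17–13.
  Q vs R: R wins 17–13.
  Q vs V: V wins 18–12.
  Q vs X: X wins 18–12.
  R vs V: V wins 18–12.
  R vs X: R wins 17–13.
  V vs X: V wins 30–0.
Copeland scores (wins − losses):
  S: 3 − 1 = 2
  Q: 0 − 4 = -4
  R: 2 − 2 = 0
  V: 4 − 0 = 4
  X: 1 − 3 = -2
V has the best Copeland score.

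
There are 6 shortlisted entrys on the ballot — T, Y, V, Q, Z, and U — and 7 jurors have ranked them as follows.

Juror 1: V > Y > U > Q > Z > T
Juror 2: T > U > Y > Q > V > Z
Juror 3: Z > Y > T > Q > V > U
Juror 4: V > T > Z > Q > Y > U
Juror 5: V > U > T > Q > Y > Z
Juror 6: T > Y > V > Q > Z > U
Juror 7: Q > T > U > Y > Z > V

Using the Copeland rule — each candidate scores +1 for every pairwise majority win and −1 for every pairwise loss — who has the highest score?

Pairwise results:
  T vs Y: T wins 5–2.
  T vs V: T wins 4–3.
  T vs Q: T wins 5–2.
  T vs Z: T wins 5–2.
  T vs U: T wins 5–2.
  Y vs V: Y wins 4–3.
  Y vs Q: Y wins 4–3.
  Y vs Z: Y wins 5–2.
  Y vs U: Y wins 4–3.
  V vs Q: V wins 4–3.
  V vs Z: V wins 5–2.
  V vs U: V wins 5–2.
  Q vs Z: Q wins 5–2.
  Q vs U: Q wins 4–3.
  Z vs U: U wins 4–3.
Copeland scores (wins − losses):
  T: 5 − 0 = 5
  Y: 4 − 1 = 3
  V: 3 − 2 = 1
  Q: 2 − 3 = -1
  Z: 0 − 5 = -5
  U: 1 − 4 = -3
T has the best Copeland score.

T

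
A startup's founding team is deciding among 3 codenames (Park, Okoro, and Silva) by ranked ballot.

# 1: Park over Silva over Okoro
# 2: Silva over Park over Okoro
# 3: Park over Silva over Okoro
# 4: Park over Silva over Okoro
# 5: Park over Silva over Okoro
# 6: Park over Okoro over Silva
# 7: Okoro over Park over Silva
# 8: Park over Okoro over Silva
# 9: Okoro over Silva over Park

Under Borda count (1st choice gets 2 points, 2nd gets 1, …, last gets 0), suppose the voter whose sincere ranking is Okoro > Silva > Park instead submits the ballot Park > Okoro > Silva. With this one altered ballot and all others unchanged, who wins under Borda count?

Borda totals with the altered ballot: Park 16, Okoro 5, Silva 6.
The winner is unchanged: still Park.

Park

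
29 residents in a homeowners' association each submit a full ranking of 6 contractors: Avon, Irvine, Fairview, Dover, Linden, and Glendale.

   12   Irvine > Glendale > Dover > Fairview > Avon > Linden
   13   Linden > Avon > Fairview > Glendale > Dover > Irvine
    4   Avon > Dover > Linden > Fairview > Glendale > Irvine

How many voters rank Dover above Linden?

Ballots ranking Dover above Linden: 12+4 = 16.
Ballots ranking Linden above Dover: 13.
So 16 of 29 voters prefer Dover to Linden.

16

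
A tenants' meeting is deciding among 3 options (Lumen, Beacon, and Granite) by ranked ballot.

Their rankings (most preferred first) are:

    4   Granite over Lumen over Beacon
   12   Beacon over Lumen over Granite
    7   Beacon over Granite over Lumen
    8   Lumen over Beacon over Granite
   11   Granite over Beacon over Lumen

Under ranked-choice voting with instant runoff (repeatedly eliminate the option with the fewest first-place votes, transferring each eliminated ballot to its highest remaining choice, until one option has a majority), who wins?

Beacon

Round 1: Beacon 19, Granite 15, Lumen 8. Lumen has the fewest and is eliminated.
Round 2: Beacon 27, Granite 15. Beacon has a majority.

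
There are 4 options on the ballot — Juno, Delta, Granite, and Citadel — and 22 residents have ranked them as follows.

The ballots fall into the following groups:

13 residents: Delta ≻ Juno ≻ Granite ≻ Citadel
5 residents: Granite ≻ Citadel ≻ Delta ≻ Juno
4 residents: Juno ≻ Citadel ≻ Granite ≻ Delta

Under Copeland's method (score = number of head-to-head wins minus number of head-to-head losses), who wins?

Pairwise results:
  Juno vs Delta: Delta wins 18–4.
  Juno vs Granite: Juno wins 17–5.
  Juno vs Citadel: Juno wins 17–5.
  Delta vs Granite: Delta wins 13–9.
  Delta vs Citadel: Delta wins 13–9.
  Granite vs Citadel: Granite wins 18–4.
Copeland scores (wins − losses):
  Juno: 2 − 1 = 1
  Delta: 3 − 0 = 3
  Granite: 1 − 2 = -1
  Citadel: 0 − 3 = -3
Delta has the best Copeland score.

Delta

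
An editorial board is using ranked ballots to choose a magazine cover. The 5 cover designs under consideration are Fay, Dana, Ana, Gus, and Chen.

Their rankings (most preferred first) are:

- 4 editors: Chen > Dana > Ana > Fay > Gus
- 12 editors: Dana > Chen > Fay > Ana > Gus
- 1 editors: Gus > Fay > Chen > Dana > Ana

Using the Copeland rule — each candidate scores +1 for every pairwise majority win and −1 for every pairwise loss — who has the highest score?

Dana

Pairwise results:
  Fay vs Dana: Dana wins 16–1.
  Fay vs Ana: Fay wins 13–4.
  Fay vs Gus: Fay wins 16–1.
  Fay vs Chen: Chen wins 16–1.
  Dana vs Ana: Dana wins 17–0.
  Dana vs Gus: Dana wins 16–1.
  Dana vs Chen: Dana wins 12–5.
  Ana vs Gus: Ana wins 16–1.
  Ana vs Chen: Chen wins 17–0.
  Gus vs Chen: Chen wins 16–1.
Copeland scores (wins − losses):
  Fay: 2 − 2 = 0
  Dana: 4 − 0 = 4
  Ana: 1 − 3 = -2
  Gus: 0 − 4 = -4
  Chen: 3 − 1 = 2
Dana has the best Copeland score.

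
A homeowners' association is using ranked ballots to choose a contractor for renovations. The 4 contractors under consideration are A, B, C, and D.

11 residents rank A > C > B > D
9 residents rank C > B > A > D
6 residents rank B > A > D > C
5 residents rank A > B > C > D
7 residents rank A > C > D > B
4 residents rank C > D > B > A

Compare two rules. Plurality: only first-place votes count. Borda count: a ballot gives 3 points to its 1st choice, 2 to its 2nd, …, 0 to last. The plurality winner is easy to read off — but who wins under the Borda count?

A

Plurality first-place counts: A 23, B 6, C 13, D 0 → A.
Borda totals: A 90, B 61, C 80, D 21 → A.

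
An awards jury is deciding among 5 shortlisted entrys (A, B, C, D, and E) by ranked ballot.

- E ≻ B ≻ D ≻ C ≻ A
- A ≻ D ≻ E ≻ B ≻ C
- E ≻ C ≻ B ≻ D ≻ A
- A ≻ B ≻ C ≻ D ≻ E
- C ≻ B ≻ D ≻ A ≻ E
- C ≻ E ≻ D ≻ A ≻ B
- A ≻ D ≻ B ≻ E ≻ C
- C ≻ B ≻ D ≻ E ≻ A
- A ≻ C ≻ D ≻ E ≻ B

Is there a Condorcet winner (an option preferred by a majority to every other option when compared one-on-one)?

Head-to-head results (9 voters total):
A vs B: A wins 5–4.
A vs C: C wins 5–4.
A vs D: D wins 5–4.
A vs E: A wins 5–4.
B vs C: C wins 5–4.
B vs D: B wins 5–4.
B vs E: E wins 5–4.
C vs D: C wins 6–3.
C vs E: C wins 5–4.
D vs E: D wins 6–3.
C beats each rival — A (5–4), B (5–4), D (6–3), E (5–4) — so C is the Condorcet winner.

Yes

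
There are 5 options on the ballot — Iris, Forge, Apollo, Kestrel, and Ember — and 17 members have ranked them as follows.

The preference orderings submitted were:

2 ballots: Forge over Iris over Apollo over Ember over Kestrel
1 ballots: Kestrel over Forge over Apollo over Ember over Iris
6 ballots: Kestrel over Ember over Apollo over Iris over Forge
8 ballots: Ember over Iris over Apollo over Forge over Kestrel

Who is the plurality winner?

Ember

First-place vote totals:
  Iris: 0
  Forge: 2
  Apollo: 0
  Kestrel: 7
  Ember: 8
Ember has the most first-place votes.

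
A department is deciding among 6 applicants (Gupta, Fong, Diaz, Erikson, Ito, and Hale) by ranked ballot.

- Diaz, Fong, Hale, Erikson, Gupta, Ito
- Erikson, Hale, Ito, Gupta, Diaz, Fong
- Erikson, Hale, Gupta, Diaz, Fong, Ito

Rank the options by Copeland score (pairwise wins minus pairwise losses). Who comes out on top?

Pairwise results:
  Gupta vs Fong: Gupta wins 2–1.
  Gupta vs Diaz: Gupta wins 2–1.
  Gupta vs Erikson: Erikson wins 3–0.
  Gupta vs Ito: Gupta wins 2–1.
  Gupta vs Hale: Hale wins 3–0.
  Fong vs Diaz: Diaz wins 3–0.
  Fong vs Erikson: Erikson wins 2–1.
  Fong vs Ito: Fong wins 2–1.
  Fong vs Hale: Hale wins 2–1.
  Diaz vs Erikson: Erikson wins 2–1.
  Diaz vs Ito: Diaz wins 2–1.
  Diaz vs Hale: Hale wins 2–1.
  Erikson vs Ito: Erikson wins 3–0.
  Erikson vs Hale: Erikson wins 2–1.
  Ito vs Hale: Hale wins 3–0.
Copeland scores (wins − losses):
  Gupta: 3 − 2 = 1
  Fong: 1 − 4 = -3
  Diaz: 2 − 3 = -1
  Erikson: 5 − 0 = 5
  Ito: 0 − 5 = -5
  Hale: 4 − 1 = 3
Erikson has the best Copeland score.

Erikson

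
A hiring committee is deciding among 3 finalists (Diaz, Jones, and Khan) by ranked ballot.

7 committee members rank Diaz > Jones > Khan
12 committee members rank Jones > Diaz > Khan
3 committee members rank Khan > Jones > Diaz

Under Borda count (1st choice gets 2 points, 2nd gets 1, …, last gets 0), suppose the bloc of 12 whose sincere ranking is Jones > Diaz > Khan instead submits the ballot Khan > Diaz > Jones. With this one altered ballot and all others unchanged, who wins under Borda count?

Khan

Borda totals with the altered ballot: Diaz 26, Jones 10, Khan 30.
The switch changes the winner from Jones to Khan.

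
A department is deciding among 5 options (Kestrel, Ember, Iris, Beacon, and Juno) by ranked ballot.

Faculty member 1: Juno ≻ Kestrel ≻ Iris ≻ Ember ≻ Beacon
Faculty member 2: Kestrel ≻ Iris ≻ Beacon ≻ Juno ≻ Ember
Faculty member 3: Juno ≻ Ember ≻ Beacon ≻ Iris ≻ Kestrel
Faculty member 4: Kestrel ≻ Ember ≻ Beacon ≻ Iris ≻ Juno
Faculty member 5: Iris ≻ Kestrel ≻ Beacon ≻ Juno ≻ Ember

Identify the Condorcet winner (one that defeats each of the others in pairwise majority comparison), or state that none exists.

Kestrel

Head-to-head results (5 voters total):
Kestrel vs Ember: Kestrel wins 4–1.
Kestrel vs Iris: Kestrel wins 3–2.
Kestrel vs Beacon: Kestrel wins 4–1.
Kestrel vs Juno: Kestrel wins 3–2.
Ember vs Iris: Iris wins 3–2.
Ember vs Beacon: Ember wins 3–2.
Ember vs Juno: Juno wins 4–1.
Iris vs Beacon: Iris wins 3–2.
Iris vs Juno: Iris wins 3–2.
Beacon vs Juno: Beacon wins 3–2.
Kestrel beats each rival — Ember (4–1), Iris (3–2), Beacon (4–1), Juno (3–2) — so Kestrel is the Condorcet winner.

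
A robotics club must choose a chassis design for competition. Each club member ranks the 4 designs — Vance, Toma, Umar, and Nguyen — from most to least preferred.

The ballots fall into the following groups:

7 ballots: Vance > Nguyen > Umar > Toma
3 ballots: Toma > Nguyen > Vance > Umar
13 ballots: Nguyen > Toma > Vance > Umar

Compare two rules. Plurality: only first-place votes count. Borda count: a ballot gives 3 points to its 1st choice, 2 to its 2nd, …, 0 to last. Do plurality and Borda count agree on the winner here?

Plurality first-place counts: Vance 7, Toma 3, Umar 0, Nguyen 13 → Nguyen.
Borda totals: Vance 37, Toma 35, Umar 7, Nguyen 59 → Nguyen.
The two rules agree on Nguyen.

Yes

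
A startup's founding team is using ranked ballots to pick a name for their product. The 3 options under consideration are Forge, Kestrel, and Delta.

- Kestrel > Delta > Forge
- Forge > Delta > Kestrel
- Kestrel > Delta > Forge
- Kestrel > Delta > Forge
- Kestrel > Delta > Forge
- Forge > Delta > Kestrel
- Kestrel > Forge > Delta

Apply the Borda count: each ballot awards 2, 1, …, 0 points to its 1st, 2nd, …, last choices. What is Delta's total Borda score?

Borda scores:
  Forge: 0 + 2 + 0 + 0 + 0 + 2 + 1 = 5
  Kestrel: 2 + 0 + 2 + 2 + 2 + 0 + 2 = 10
  Delta: 1 + 1 + 1 + 1 + 1 + 1 + 0 = 6

6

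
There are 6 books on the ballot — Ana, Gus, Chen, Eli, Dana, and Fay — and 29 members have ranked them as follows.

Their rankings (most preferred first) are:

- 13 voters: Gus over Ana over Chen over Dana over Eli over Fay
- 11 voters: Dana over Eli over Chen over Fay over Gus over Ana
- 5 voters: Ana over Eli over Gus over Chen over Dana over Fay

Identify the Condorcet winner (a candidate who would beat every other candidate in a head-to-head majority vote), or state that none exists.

Head-to-head results (29 voters total):
Ana vs Gus: Gus wins 24–5.
Ana vs Chen: Ana wins 18–11.
Ana vs Eli: Ana wins 18–11.
Ana vs Dana: Ana wins 18–11.
Ana vs Fay: Ana wins 18–11.
Gus vs Chen: Gus wins 18–11.
Gus vs Eli: Eli wins 16–13.
Gus vs Dana: Gus wins 18–11.
Gus vs Fay: Gus wins 18–11.
Chen vs Eli: Eli wins 16–13.
Chen vs Dana: Chen wins 18–11.
Chen vs Fay: Chen wins 29–0.
Eli vs Dana: Dana wins 24–5.
Eli vs Fay: Eli wins 29–0.
Dana vs Fay: Dana wins 29–0.
No candidate beats all others: Ana beats Eli beats Gus beats Ana, a majority cycle.

None — there is no Condorcet winner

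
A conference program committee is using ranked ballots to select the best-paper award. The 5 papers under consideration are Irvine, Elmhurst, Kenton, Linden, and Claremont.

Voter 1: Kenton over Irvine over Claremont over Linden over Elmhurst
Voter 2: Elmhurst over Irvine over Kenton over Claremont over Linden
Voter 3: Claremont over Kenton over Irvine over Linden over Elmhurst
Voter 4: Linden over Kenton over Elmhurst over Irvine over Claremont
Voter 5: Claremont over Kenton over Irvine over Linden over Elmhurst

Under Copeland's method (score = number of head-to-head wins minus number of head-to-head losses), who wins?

Kenton

Pairwise results:
  Irvine vs Elmhurst: Irvine wins 3–2.
  Irvine vs Kenton: Kenton wins 4–1.
  Irvine vs Linden: Irvine wins 4–1.
  Irvine vs Claremont: Irvine wins 3–2.
  Elmhurst vs Kenton: Kenton wins 4–1.
  Elmhurst vs Linden: Linden wins 4–1.
  Elmhurst vs Claremont: Claremont wins 3–2.
  Kenton vs Linden: Kenton wins 4–1.
  Kenton vs Claremont: Kenton wins 3–2.
  Linden vs Claremont: Claremont wins 4–1.
Copeland scores (wins − losses):
  Irvine: 3 − 1 = 2
  Elmhurst: 0 − 4 = -4
  Kenton: 4 − 0 = 4
  Linden: 1 − 3 = -2
  Claremont: 2 − 2 = 0
Kenton has the best Copeland score.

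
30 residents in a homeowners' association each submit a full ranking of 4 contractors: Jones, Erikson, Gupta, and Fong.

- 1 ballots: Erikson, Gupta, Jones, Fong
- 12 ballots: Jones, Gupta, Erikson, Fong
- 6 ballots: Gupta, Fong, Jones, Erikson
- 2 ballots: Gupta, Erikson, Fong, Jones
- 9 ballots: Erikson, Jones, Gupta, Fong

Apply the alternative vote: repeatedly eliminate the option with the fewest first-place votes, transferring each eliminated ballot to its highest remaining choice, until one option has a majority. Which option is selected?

Jones

Round 1: Jones 12, Erikson 10, Gupta 8, Fong 0. Fong has the fewest and is eliminated.
Round 2: Jones 12, Erikson 10, Gupta 8. Gupta has the fewest and is eliminated.
Round 3: Jones 18, Erikson 12. Jones has a majority.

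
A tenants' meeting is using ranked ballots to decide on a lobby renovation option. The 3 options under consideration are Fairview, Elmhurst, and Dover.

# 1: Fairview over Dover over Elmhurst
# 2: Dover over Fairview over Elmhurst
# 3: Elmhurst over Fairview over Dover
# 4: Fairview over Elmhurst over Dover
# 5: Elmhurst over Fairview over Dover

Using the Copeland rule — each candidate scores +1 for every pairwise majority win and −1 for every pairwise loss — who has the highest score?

Pairwise results:
  Fairview vs Elmhurst: Fairview wins 3–2.
  Fairview vs Dover: Fairview wins 4–1.
  Elmhurst vs Dover: Elmhurst wins 3–2.
Copeland scores (wins − losses):
  Fairview: 2 − 0 = 2
  Elmhurst: 1 − 1 = 0
  Dover: 0 − 2 = -2
Fairview has the best Copeland score.

Fairview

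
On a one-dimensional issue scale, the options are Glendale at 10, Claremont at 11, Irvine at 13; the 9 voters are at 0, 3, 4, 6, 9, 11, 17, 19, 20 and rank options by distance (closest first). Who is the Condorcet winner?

Glendale

With single-peaked preferences on a line, the Condorcet winner is the candidate closest to the median voter.
The median voter (position 9) is closest to Glendale at 10.
Check: Glendale vs Claremont — voters closer to Glendale: 5 of 9.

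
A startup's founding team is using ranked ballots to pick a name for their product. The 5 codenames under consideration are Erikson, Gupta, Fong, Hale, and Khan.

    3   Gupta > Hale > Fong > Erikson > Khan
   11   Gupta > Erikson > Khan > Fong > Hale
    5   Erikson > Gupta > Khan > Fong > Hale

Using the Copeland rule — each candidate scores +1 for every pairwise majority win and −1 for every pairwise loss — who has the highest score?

Gupta

Pairwise results:
  Erikson vs Gupta: Gupta wins 14–5.
  Erikson vs Fong: Erikson wins 16–3.
  Erikson vs Hale: Erikson wins 16–3.
  Erikson vs Khan: Erikson wins 19–0.
  Gupta vs Fong: Gupta wins 19–0.
  Gupta vs Hale: Gupta wins 19–0.
  Gupta vs Khan: Gupta wins 19–0.
  Fong vs Hale: Fong wins 16–3.
  Fong vs Khan: Khan wins 16–3.
  Hale vs Khan: Khan wins 16–3.
Copeland scores (wins − losses):
  Erikson: 3 − 1 = 2
  Gupta: 4 − 0 = 4
  Fong: 1 − 3 = -2
  Hale: 0 − 4 = -4
  Khan: 2 − 2 = 0
Gupta has the best Copeland score.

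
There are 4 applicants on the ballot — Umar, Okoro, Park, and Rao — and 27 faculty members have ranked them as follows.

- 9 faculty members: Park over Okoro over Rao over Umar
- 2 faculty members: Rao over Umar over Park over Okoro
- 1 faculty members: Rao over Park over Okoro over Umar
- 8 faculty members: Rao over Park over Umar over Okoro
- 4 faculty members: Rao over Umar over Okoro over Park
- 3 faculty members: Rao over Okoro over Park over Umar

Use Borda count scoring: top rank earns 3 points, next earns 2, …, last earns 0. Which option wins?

Borda scores:
  Umar: 9·0 + 2·2 + 0 + 8·1 + 4·2 + 3·0 = 20
  Okoro: 9·2 + 2·0 + 1 + 8·0 + 4·1 + 3·2 = 29
  Park: 9·3 + 2·1 + 2 + 8·2 + 4·0 + 3·1 = 50
  Rao: 9·1 + 2·3 + 3 + 8·3 + 4·3 + 3·3 = 63
Rao has the highest total.

Rao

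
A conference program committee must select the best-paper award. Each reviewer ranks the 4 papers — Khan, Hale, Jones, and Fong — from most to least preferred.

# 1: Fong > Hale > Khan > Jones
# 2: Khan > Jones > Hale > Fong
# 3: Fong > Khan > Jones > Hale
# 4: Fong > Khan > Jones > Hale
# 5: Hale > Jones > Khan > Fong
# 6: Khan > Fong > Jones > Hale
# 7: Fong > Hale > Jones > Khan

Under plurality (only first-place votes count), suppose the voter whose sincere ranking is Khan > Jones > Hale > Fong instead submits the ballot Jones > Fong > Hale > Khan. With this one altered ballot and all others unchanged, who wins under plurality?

Fong

First-place totals with the altered ballot: Khan 1, Hale 1, Jones 1, Fong 4.
The winner is unchanged: still Fong.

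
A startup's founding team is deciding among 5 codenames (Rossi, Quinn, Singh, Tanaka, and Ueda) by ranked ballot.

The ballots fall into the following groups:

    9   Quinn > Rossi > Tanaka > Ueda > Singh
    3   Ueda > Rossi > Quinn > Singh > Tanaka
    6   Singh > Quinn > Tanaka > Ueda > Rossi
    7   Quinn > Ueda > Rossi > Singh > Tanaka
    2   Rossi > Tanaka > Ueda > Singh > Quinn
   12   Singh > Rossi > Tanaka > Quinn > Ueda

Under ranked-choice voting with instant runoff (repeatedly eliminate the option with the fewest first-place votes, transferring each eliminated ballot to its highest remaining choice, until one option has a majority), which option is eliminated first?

Round 1: Singh 18, Quinn 16, Ueda 3, Rossi 2, Tanaka 0. Tanaka has the fewest and is eliminated.
Round 2: Singh 18, Quinn 16, Ueda 3, Rossi 2. Rossi has the fewest and is eliminated.
Round 3: Singh 18, Quinn 16, Ueda 5. Ueda has the fewest and is eliminated.
Round 4: Singh 20, Quinn 19. Singh has a majority.

Tanaka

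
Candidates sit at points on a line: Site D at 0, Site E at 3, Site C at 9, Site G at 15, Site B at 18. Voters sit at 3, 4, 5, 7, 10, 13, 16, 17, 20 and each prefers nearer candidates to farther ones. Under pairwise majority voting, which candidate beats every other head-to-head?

With single-peaked preferences on a line, the Condorcet winner is the candidate closest to the median voter.
The median voter (position 10) is closest to Site C at 9.
Check: Site C vs Site D — voters closer to Site C: 7 of 9.

Site C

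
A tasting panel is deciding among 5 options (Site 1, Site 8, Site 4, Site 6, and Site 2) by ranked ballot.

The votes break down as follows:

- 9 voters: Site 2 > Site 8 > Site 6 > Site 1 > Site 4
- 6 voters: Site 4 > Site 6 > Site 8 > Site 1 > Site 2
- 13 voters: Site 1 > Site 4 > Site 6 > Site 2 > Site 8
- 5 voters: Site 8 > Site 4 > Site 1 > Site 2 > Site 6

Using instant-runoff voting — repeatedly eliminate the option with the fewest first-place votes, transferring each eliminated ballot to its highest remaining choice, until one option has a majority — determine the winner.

Round 1: Site 1 13, Site 2 9, Site 4 6, Site 8 5, Site 6 0. Site 6 has the fewest and is eliminated.
Round 2: Site 1 13, Site 2 9, Site 4 6, Site 8 5. Site 8 has the fewest and is eliminated.
Round 3: Site 1 13, Site 4 11, Site 2 9. Site 2 has the fewest and is eliminated.
Round 4: Site 1 22, Site 4 11. Site 1 has a majority.

Site 1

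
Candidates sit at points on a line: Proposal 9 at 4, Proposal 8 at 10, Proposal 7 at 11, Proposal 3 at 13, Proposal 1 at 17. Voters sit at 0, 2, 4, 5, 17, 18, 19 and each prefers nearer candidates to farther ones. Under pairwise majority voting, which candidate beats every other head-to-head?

With single-peaked preferences on a line, the Condorcet winner is the candidate closest to the median voter.
The median voter (position 5) is closest to Proposal 9 at 4.
Check: Proposal 9 vs Proposal 7 — voters closer to Proposal 9: 4 of 7.

Proposal 9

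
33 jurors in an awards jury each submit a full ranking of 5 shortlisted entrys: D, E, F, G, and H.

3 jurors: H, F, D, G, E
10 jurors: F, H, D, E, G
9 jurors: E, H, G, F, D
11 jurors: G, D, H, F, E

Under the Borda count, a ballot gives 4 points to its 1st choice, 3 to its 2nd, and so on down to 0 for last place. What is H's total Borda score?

Borda scores:
  D: 3·2 + 10·2 + 9·0 + 11·3 = 59
  E: 3·0 + 10·1 + 9·4 + 11·0 = 46
  F: 3·3 + 10·4 + 9·1 + 11·1 = 69
  G: 3·1 + 10·0 + 9·2 + 11·4 = 65
  H: 3·4 + 10·3 + 9·3 + 11·2 = 91

91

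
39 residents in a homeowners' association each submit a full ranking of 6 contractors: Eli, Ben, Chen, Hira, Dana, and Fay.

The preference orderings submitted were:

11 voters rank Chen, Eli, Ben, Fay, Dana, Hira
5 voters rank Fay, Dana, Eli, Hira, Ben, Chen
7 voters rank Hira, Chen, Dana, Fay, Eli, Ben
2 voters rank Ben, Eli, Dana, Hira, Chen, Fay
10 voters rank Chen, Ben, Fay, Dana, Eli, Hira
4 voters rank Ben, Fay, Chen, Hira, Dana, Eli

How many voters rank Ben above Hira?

27

Ballots ranking Ben above Hira: 11+2+10+4 = 27.
Ballots ranking Hira above Ben: 5+7 = 12.
So 27 of 39 voters prefer Ben to Hira.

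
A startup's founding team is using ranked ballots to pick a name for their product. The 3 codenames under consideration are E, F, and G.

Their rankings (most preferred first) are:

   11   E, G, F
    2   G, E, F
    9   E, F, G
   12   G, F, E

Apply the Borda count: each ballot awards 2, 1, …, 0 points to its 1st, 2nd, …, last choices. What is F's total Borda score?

Borda scores:
  E: 11·2 + 2·1 + 9·2 + 12·0 = 42
  F: 11·0 + 2·0 + 9·1 + 12·1 = 21
  G: 11·1 + 2·2 + 9·0 + 12·2 = 39

21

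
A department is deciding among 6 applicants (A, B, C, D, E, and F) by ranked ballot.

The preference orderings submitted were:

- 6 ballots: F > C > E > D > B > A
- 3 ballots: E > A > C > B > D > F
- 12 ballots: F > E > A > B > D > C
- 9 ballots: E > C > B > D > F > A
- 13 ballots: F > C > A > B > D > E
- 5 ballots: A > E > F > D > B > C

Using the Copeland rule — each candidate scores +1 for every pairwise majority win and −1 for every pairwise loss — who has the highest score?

Pairwise results:
  A vs B: A wins 33–15.
  A vs C: C wins 28–20.
  A vs D: A wins 33–15.
  A vs E: E wins 30–18.
  A vs F: F wins 40–8.
  B vs C: C wins 31–17.
  B vs D: B wins 37–11.
  B vs E: E wins 35–13.
  B vs F: F wins 36–12.
  C vs D: C wins 31–17.
  C vs E: E wins 29–19.
  C vs F: F wins 36–12.
  D vs E: E wins 35–13.
  D vs F: F wins 36–12.
  E vs F: F wins 31–17.
Copeland scores (wins − losses):
  A: 2 − 3 = -1
  B: 1 − 4 = -3
  C: 3 − 2 = 1
  D: 0 − 5 = -5
  E: 4 − 1 = 3
  F: 5 − 0 = 5
F has the best Copeland score.

F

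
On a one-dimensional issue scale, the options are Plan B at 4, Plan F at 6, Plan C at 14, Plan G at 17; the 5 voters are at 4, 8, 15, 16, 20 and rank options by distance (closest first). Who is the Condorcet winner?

With single-peaked preferences on a line, the Condorcet winner is the candidate closest to the median voter.
The median voter (position 15) is closest to Plan C at 14.
Check: Plan C vs Plan B — voters closer to Plan C: 3 of 5.

Plan C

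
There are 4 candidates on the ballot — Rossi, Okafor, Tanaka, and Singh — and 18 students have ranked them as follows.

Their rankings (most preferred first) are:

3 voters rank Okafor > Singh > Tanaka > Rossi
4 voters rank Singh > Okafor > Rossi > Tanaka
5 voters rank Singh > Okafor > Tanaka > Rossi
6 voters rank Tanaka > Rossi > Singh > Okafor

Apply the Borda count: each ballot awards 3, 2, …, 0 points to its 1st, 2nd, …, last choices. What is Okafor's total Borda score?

27

Borda scores:
  Rossi: 3·0 + 4·1 + 5·0 + 6·2 = 16
  Okafor: 3·3 + 4·2 + 5·2 + 6·0 = 27
  Tanaka: 3·1 + 4·0 + 5·1 + 6·3 = 26
  Singh: 3·2 + 4·3 + 5·3 + 6·1 = 39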